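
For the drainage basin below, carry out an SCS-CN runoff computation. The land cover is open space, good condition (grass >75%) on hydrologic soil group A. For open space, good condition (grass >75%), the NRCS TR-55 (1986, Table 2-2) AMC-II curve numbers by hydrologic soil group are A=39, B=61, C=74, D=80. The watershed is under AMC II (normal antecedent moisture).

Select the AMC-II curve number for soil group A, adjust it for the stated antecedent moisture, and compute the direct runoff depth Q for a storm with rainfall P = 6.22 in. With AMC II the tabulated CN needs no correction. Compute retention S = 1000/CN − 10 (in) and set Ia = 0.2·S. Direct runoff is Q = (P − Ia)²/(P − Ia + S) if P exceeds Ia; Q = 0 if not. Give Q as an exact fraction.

Q = 36348841/71231550 in ≈ 0.510 in

NRCS table: open space, good condition (grass >75%), soil group A → CN(II) = 39
Average conditions: CN = 39 (no AMC adjustment).
Retention S: 1000/CN − 10 with CN=39.000 → S = 610/39 ≈ 15.641 in
Initial abstraction Ia = S/5 = (610/39)/5 = 122/39 ≈ 3.128 in
Since P=6.220 > Ia=3.128: effective rainfall P−Ia = 6029/1950 in
Q = (6029/1950)²/((6029/1950) + 610/39) = (36348841/3802500)/(36529/1950) = 36348841/71231550 in ≈ 0.510 in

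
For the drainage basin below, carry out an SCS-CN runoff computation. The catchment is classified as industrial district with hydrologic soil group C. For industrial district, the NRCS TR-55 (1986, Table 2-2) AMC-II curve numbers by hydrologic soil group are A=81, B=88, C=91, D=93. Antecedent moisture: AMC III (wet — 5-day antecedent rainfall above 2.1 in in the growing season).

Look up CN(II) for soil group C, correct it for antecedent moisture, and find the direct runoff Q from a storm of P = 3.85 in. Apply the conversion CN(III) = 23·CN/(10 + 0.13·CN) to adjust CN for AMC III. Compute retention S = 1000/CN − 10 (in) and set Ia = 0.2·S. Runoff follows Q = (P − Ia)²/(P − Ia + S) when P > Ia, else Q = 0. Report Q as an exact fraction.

Q = 24825468721/7348983460 in ≈ 3.378 in

NRCS table: industrial district, soil group C → CN(II) = 91
Wet (AMC III): CN(III) = 23·91/(10 + 0.13·91) = 2093/(2183/100) = 209300/2183 ≈ 95.877
Retention S: 1000/CN − 10 with CN=95.877 → S = 900/2093 ≈ 0.430 in
Ia = 0.2·(900/2093) = 180/2093 in ≈ 0.086 in
Excess rainfall: 3.850 − 0.086 = 3.764 in; P > Ia so Q > 0
Q = (157561/41860)²/((157561/41860) + 900/2093) = (24825468721/1752259600)/(175561/41860) = 24825468721/7348983460 in ≈ 3.378 in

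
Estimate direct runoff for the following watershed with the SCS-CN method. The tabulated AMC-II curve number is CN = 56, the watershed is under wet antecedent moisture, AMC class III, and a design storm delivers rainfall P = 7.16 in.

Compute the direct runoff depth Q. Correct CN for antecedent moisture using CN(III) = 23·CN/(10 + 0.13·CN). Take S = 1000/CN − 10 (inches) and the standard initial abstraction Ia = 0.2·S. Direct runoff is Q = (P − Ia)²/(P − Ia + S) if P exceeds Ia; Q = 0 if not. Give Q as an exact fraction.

CN(III) from CN(II)=56: (23·56)/(10 + 0.13·56) = 4025/54 ≈ 74.537
Retention S: 1000/CN − 10 with CN=74.537 → S = 550/161 ≈ 3.416 in
Ia = 0.2S: 0.2·3.416 = 0.683 in (exactly 110/161)
Excess rainfall: 7.160 − 0.683 = 6.477 in; P > Ia so Q > 0
Q: (26069/4025)² ÷ (39819/4025) = 679592761/160271475 in (≈ 4.240 in)

Q = 679592761/160271475 in ≈ 4.240 in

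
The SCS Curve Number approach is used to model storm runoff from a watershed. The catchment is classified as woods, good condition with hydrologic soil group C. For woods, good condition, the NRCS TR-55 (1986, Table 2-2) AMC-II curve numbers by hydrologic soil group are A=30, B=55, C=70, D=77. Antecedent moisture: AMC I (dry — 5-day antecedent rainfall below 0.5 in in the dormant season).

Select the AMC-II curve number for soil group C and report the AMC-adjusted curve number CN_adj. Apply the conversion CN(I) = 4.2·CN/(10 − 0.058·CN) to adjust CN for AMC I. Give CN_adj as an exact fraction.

CN_adj = 4900/99 ≈ 49.495

NRCS table: woods, good condition, soil group C → CN(II) = 70
Dry (AMC I): CN(I) = 4.2·70/(10 − 0.058·70) = 294/(297/50) = 4900/99 ≈ 49.495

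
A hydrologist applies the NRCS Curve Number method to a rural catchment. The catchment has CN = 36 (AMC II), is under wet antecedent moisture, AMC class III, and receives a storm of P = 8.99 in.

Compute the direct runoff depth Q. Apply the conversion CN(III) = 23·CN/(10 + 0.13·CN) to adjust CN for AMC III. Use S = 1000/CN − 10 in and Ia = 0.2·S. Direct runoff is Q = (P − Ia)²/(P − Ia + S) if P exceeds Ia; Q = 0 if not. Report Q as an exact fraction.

Q = 23744652649/6501725100 in ≈ 3.652 in

Adjust CN=36 to AMC III: 23·36/(10 + 0.13·36) → 828 ÷ (367/25) = 20700/367 ≈ 56.403
Retention S: 1000/CN − 10 with CN=56.403 → S = 1600/207 ≈ 7.729 in
Ia = 0.2S: 0.2·7.729 = 1.546 in (exactly 320/207)
Since P=8.990 > Ia=1.546: effective rainfall P−Ia = 154093/20700 in
Q = (154093/20700)²/((154093/20700) + 1600/207) = (23744652649/428490000)/(314093/20700) = 23744652649/6501725100 in ≈ 3.652 in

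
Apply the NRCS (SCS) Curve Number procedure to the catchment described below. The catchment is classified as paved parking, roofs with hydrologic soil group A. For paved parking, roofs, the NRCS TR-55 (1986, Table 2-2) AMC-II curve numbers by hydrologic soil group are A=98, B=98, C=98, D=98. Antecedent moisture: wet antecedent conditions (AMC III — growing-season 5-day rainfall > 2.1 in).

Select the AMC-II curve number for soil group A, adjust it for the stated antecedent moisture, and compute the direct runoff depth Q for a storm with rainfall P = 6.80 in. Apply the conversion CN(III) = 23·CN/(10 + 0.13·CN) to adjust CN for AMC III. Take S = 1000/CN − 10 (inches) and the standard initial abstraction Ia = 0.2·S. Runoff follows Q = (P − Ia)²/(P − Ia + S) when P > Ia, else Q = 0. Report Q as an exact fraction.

Q = 730307762/109087965 in ≈ 6.695 in

NRCS table: paved parking, roofs, soil group A → CN(II) = 98
CN(III) from CN(II)=98: (23·98)/(10 + 0.13·98) = 112700/1137 ≈ 99.120
S = 1000/(112700/1137) − 10 = 100/1127 in ≈ 0.089 in
Ia = 0.2S: 0.2·0.089 = 0.018 in (exactly 20/1127)
P − Ia = 6.800 − 0.018 = 38218/5635 ≈ 6.782 in (> 0, runoff occurs)
Q: (38218/5635)² ÷ (38718/5635) = 730307762/109087965 in (≈ 6.695 in)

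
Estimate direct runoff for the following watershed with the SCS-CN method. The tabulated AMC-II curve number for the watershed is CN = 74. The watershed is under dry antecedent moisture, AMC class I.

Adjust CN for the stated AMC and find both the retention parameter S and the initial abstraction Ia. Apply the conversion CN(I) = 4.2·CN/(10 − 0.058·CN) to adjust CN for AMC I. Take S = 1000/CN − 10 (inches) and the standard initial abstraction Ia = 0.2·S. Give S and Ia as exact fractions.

Adjust CN=74 to AMC I: 4.2·74/(10 − 0.058·74) → (1554/5) ÷ (1427/250) = 77700/1427 ≈ 54.450
Max retention: S = 1000/(77700/1427) − 10 = 6500/777 in (≈ 8.366 in)
Ia = 0.2S: 0.2·8.366 = 1.673 in (exactly 1300/777)

S = 6500/777 in ≈ 8.366 in; Ia = 1300/777 in ≈ 1.673 in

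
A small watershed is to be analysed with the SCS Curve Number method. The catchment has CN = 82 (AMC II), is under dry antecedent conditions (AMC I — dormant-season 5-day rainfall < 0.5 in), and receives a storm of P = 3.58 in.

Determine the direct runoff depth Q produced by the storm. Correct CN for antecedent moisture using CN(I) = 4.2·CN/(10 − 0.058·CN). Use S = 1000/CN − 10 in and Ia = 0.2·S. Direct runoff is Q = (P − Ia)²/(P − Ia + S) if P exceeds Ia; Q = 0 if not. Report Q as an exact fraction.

Adjust CN=82 to AMC I: 4.2·82/(10 − 0.058·82) → (1722/5) ÷ (1311/250) = 28700/437 ≈ 65.675
Max retention: S = 1000/(28700/437) − 10 = 1500/287 in (≈ 5.226 in)
Ia = 0.2S: 0.2·5.226 = 1.045 in (exactly 300/287)
Excess rainfall: 3.580 − 1.045 = 2.535 in; P > Ia so Q > 0
Q = (36373/14350)²/((36373/14350) + 1500/287) = (1322995129/205922500)/(111373/14350) = 1322995129/1598202550 in ≈ 0.828 in

Q = 1322995129/1598202550 in ≈ 0.828 in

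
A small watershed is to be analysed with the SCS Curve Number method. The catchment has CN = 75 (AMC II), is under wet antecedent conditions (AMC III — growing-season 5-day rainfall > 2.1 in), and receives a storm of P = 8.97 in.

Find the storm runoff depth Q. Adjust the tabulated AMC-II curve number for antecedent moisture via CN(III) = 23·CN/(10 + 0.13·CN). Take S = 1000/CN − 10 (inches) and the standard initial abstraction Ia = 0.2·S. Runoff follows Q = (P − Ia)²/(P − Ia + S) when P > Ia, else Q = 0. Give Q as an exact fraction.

Adjust CN=75 to AMC III: 23·75/(10 + 0.13·75) → 1725 ÷ (79/4) = 6900/79 ≈ 87.342
Max retention: S = 1000/(6900/79) − 10 = 100/69 in (≈ 1.449 in)
Initial abstraction Ia = S/5 = (100/69)/5 = 20/69 ≈ 0.290 in
Since P=8.970 > Ia=0.290: effective rainfall P−Ia = 59893/6900 in
Runoff Q = (P−Ia)²/(P−Ia+S) = (8.680)²/(8.680+1.449) = 3587171449/482261700 ≈ 7.438 in

Q = 3587171449/482261700 in ≈ 7.438 in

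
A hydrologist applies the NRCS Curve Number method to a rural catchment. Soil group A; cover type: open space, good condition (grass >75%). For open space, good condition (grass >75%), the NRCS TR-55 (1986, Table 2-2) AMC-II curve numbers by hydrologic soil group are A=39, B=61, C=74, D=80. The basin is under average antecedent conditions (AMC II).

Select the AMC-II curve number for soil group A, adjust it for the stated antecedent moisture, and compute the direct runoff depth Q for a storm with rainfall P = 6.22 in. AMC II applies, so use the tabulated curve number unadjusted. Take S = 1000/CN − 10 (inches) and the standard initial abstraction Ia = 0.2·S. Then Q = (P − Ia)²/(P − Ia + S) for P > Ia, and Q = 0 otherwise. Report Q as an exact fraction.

Q = 36348841/71231550 in ≈ 0.510 in

NRCS table: open space, good condition (grass >75%), soil group A → CN(II) = 39
CN(II) = 39; AMC II needs no correction.
S = 1000/39 − 10 = 610/39 in ≈ 15.641 in
Ia = 0.2·(610/39) = 122/39 in ≈ 3.128 in
Excess rainfall: 6.220 − 3.128 = 3.092 in; P > Ia so Q > 0
Q: (6029/1950)² ÷ (36529/1950) = 36348841/71231550 in (≈ 0.510 in)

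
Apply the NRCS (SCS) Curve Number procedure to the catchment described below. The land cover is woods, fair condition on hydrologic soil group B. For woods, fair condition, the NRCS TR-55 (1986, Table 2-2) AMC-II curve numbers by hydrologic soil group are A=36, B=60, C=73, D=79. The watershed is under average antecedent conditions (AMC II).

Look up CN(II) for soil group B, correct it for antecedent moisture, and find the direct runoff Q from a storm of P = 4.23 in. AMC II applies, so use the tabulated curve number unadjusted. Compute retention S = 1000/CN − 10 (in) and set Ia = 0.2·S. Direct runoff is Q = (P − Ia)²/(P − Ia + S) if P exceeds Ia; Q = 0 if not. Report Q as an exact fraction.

Q = 755161/860700 in ≈ 0.877 in

NRCS table: woods, fair condition, soil group B → CN(II) = 60
AMC II — tabulated CN = 60 applies directly.
Retention S: 1000/CN − 10 with CN=60.000 → S = 20/3 ≈ 6.667 in
Ia = 0.2·(20/3) = 4/3 in ≈ 1.333 in
Excess rainfall: 4.230 − 1.333 = 2.897 in; P > Ia so Q > 0
Q: (869/300)² ÷ (2869/300) = 755161/860700 in (≈ 0.877 in)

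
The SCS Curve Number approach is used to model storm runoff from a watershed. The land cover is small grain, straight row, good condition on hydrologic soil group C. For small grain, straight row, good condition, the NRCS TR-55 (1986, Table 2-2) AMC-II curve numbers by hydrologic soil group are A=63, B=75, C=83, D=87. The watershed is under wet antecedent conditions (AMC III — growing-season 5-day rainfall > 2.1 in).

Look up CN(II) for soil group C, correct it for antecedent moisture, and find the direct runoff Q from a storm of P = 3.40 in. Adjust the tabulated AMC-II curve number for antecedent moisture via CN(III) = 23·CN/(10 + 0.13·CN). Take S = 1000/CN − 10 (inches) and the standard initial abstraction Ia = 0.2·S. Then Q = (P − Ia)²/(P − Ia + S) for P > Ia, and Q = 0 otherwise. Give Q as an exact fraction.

NRCS table: small grain, straight row, good condition, soil group C → CN(II) = 83
CN(III) from CN(II)=83: (23·83)/(10 + 0.13·83) = 190900/2079 ≈ 91.823
Max retention: S = 1000/(190900/2079) − 10 = 1700/1909 in (≈ 0.891 in)
Ia = 0.2S: 0.2·0.891 = 0.178 in (exactly 340/1909)
P − Ia = 3.400 − 0.178 = 30753/9545 ≈ 3.222 in (> 0, runoff occurs)
Q: (30753/9545)² ÷ (39253/9545) = 55632177/22039405 in (≈ 2.524 in)

Q = 55632177/22039405 in ≈ 2.524 in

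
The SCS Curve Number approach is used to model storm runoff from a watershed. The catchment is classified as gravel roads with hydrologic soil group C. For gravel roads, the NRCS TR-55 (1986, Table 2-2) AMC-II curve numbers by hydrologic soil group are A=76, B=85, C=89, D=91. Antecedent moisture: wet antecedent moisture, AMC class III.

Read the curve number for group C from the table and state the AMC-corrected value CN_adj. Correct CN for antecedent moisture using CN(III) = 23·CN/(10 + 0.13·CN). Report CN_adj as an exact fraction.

NRCS table: gravel roads, soil group C → CN(II) = 89
CN(III) from CN(II)=89: (23·89)/(10 + 0.13·89) = 204700/2157 ≈ 94.900

CN_adj = 204700/2157 ≈ 94.900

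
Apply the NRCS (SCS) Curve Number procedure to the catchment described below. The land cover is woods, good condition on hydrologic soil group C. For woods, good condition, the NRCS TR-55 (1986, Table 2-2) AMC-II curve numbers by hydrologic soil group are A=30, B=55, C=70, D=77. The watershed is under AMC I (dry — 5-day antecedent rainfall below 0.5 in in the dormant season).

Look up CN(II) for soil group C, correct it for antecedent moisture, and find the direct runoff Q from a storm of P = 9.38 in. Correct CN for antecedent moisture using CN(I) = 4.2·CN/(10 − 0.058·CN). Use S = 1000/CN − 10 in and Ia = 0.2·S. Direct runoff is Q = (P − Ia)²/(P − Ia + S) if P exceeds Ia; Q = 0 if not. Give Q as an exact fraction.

Q = 323316361/105303450 in ≈ 3.070 in

NRCS table: woods, good condition, soil group C → CN(II) = 70
CN(I) from CN(II)=70: (4.2·70)/(10 − 0.058·70) = 4900/99 ≈ 49.495
Retention S: 1000/CN − 10 with CN=49.495 → S = 500/49 ≈ 10.204 in
Initial abstraction Ia = S/5 = (500/49)/5 = 100/49 ≈ 2.041 in
Excess rainfall: 9.380 − 2.041 = 7.339 in; P > Ia so Q > 0
Q = (17981/2450)²/((17981/2450) + 500/49) = (323316361/6002500)/(42981/2450) = 323316361/105303450 in ≈ 3.070 in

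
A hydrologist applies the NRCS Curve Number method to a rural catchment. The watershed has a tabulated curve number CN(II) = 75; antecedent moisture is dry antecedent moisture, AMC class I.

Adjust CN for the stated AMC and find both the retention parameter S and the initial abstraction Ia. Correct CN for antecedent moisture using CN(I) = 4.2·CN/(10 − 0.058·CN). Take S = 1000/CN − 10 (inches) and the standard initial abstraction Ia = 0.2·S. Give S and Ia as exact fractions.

S = 500/63 in ≈ 7.937 in; Ia = 100/63 in ≈ 1.587 in

CN(I) from CN(II)=75: (4.2·75)/(10 − 0.058·75) = 6300/113 ≈ 55.752
Max retention: S = 1000/(6300/113) − 10 = 500/63 in (≈ 7.937 in)
Initial abstraction Ia = S/5 = (500/63)/5 = 100/63 ≈ 1.587 in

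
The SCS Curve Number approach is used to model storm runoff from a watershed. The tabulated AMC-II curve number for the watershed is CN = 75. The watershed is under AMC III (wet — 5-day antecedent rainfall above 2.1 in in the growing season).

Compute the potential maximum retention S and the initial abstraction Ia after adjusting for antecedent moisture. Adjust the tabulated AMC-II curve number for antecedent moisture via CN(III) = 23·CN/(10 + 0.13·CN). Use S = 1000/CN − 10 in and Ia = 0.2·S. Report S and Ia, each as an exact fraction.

Wet (AMC III): CN(III) = 23·75/(10 + 0.13·75) = 1725/(79/4) = 6900/79 ≈ 87.342
S = 1000/(6900/79) − 10 = 100/69 in ≈ 1.449 in
Initial abstraction Ia = S/5 = (100/69)/5 = 20/69 ≈ 0.290 in

S = 100/69 in ≈ 1.449 in; Ia = 20/69 in ≈ 0.290 in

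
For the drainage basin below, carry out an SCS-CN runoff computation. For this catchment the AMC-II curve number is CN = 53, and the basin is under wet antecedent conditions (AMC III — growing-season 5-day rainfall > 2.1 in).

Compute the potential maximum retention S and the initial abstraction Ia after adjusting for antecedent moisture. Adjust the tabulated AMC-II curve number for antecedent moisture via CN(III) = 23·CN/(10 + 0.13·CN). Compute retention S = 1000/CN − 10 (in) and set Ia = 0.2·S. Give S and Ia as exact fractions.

CN(III) from CN(II)=53: (23·53)/(10 + 0.13·53) = 121900/1689 ≈ 72.173
Max retention: S = 1000/(121900/1689) − 10 = 4700/1219 in (≈ 3.856 in)
Initial abstraction Ia = S/5 = (4700/1219)/5 = 940/1219 ≈ 0.771 in

S = 4700/1219 in ≈ 3.856 in; Ia = 940/1219 in ≈ 0.771 in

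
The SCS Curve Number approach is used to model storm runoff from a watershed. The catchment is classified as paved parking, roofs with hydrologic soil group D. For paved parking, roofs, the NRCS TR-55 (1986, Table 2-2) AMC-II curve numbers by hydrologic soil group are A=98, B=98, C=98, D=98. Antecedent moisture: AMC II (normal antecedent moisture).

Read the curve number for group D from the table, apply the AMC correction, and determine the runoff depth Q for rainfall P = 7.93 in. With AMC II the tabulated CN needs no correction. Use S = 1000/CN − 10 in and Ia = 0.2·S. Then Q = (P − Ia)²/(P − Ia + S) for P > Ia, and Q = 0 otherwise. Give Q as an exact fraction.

NRCS table: paved parking, roofs, soil group D → CN(II) = 98
AMC II — tabulated CN = 98 applies directly.
S = 1000/98 − 10 = 10/49 in ≈ 0.204 in
Ia = 0.2·(10/49) = 2/49 in ≈ 0.041 in
Excess rainfall: 7.930 − 0.041 = 7.889 in; P > Ia so Q > 0
Q: (38657/4900)² ÷ (39657/4900) = 1494363649/194319300 in (≈ 7.690 in)

Q = 1494363649/194319300 in ≈ 7.690 in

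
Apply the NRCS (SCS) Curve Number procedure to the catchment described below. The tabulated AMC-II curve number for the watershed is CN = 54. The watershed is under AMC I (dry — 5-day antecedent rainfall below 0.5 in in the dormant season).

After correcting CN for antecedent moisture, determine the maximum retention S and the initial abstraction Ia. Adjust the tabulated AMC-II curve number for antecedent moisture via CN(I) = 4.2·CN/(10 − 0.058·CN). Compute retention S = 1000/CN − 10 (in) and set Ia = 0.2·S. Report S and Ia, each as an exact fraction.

Dry (AMC I): CN(I) = 4.2·54/(10 − 0.058·54) = (1134/5)/(1717/250) = 56700/1717 ≈ 33.023
Max retention: S = 1000/(56700/1717) − 10 = 11500/567 in (≈ 20.282 in)
Ia = 0.2·(11500/567) = 2300/567 in ≈ 4.056 in

S = 11500/567 in ≈ 20.282 in; Ia = 2300/567 in ≈ 4.056 in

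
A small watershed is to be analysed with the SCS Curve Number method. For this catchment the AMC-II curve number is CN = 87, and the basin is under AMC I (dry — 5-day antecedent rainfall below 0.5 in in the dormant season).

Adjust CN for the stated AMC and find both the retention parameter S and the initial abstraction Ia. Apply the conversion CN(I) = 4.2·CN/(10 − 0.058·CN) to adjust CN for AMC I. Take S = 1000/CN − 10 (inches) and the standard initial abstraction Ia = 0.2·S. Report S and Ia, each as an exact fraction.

CN(I) from CN(II)=87: (4.2·87)/(10 − 0.058·87) = 182700/2477 ≈ 73.759
S = 1000/(182700/2477) − 10 = 6500/1827 in ≈ 3.558 in
Initial abstraction Ia = S/5 = (6500/1827)/5 = 1300/1827 ≈ 0.712 in

S = 6500/1827 in ≈ 3.558 in; Ia = 1300/1827 in ≈ 0.712 in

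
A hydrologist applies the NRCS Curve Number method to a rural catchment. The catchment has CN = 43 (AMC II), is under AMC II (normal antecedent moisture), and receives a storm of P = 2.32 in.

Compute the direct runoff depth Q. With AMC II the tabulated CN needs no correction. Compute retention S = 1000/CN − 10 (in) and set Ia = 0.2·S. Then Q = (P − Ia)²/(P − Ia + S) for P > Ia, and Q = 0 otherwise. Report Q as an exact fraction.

Q = 0 in ≈ 0.000 in

CN(II) = 43; AMC II needs no correction.
Retention S: 1000/CN − 10 with CN=43.000 → S = 570/43 ≈ 13.256 in
Initial abstraction Ia = S/5 = (570/43)/5 = 114/43 ≈ 2.651 in
P = 2.320 ≤ Ia = 2.651 in: entire storm abstracted, Q = 0.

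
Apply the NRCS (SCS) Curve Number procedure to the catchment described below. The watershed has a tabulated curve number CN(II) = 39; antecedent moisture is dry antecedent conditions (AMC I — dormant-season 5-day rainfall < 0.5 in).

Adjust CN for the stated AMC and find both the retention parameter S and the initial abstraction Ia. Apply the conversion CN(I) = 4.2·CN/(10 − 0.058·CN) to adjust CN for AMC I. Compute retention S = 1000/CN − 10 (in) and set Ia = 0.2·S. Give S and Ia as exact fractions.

Dry (AMC I): CN(I) = 4.2·39/(10 − 0.058·39) = (819/5)/(3869/500) = 81900/3869 ≈ 21.168
Max retention: S = 1000/(81900/3869) − 10 = 30500/819 in (≈ 37.241 in)
Ia = 0.2·(30500/819) = 6100/819 in ≈ 7.448 in

S = 30500/819 in ≈ 37.241 in; Ia = 6100/819 in ≈ 7.448 in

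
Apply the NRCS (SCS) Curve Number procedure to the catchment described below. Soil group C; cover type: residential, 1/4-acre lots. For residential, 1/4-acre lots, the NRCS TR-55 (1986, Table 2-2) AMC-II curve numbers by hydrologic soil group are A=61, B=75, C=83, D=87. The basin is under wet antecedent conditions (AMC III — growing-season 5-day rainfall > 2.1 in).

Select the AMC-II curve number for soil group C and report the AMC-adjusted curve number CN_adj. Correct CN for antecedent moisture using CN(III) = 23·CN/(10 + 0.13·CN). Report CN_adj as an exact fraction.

CN_adj = 190900/2079 ≈ 91.823

NRCS table: residential, 1/4-acre lots, soil group C → CN(II) = 83
Adjust CN=83 to AMC III: 23·83/(10 + 0.13·83) → 1909 ÷ (2079/100) = 190900/2079 ≈ 91.823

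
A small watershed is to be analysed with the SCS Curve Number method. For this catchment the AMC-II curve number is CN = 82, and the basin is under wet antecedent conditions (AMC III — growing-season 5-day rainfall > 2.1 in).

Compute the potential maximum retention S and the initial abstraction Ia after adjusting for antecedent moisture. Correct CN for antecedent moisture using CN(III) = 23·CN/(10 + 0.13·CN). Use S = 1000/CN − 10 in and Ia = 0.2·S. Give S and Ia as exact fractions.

Adjust CN=82 to AMC III: 23·82/(10 + 0.13·82) → 1886 ÷ (1033/50) = 94300/1033 ≈ 91.288
S = 1000/(94300/1033) − 10 = 900/943 in ≈ 0.954 in
Ia = 0.2S: 0.2·0.954 = 0.191 in (exactly 180/943)

S = 900/943 in ≈ 0.954 in; Ia = 180/943 in ≈ 0.191 in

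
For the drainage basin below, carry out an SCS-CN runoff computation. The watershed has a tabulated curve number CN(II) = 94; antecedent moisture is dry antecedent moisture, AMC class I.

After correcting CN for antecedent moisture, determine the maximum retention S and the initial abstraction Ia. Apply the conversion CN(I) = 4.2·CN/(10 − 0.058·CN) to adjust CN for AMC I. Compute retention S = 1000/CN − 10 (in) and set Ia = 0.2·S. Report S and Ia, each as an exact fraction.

Dry (AMC I): CN(I) = 4.2·94/(10 − 0.058·94) = (1974/5)/(1137/250) = 32900/379 ≈ 86.807
S = 1000/(32900/379) − 10 = 500/329 in ≈ 1.520 in
Ia = 0.2·(500/329) = 100/329 in ≈ 0.304 in

S = 500/329 in ≈ 1.520 in; Ia = 100/329 in ≈ 0.304 in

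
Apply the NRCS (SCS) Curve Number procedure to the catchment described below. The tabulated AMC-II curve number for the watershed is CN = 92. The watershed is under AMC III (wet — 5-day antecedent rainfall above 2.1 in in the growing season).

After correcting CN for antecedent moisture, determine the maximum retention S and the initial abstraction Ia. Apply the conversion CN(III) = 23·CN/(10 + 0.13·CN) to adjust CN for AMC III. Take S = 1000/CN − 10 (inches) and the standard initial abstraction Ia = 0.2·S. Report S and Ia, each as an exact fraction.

Adjust CN=92 to AMC III: 23·92/(10 + 0.13·92) → 2116 ÷ (549/25) = 52900/549 ≈ 96.357
Max retention: S = 1000/(52900/549) − 10 = 200/529 in (≈ 0.378 in)
Ia = 0.2S: 0.2·0.378 = 0.076 in (exactly 40/529)

S = 200/529 in ≈ 0.378 in; Ia = 40/529 in ≈ 0.076 in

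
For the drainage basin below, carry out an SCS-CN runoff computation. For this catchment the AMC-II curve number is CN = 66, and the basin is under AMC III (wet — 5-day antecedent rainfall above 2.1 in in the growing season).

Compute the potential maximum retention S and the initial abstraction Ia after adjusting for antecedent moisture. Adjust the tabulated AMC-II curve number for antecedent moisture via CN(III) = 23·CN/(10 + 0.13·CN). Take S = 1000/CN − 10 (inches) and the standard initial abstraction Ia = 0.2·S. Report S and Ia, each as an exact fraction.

S = 1700/759 in ≈ 2.240 in; Ia = 340/759 in ≈ 0.448 in

CN(III) from CN(II)=66: (23·66)/(10 + 0.13·66) = 75900/929 ≈ 81.701
Retention S: 1000/CN − 10 with CN=81.701 → S = 1700/759 ≈ 2.240 in
Ia = 0.2S: 0.2·2.240 = 0.448 in (exactly 340/759)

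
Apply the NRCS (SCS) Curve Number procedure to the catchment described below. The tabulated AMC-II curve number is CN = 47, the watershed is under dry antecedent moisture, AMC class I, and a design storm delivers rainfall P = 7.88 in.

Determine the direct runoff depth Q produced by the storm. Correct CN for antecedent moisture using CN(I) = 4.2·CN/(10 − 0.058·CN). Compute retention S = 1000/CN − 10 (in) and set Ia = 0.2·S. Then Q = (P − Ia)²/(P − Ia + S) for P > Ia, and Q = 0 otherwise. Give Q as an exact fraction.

CN(I) from CN(II)=47: (4.2·47)/(10 − 0.058·47) = 98700/3637 ≈ 27.138
Retention S: 1000/CN − 10 with CN=27.138 → S = 26500/987 ≈ 26.849 in
Ia = 0.2·(26500/987) = 5300/987 in ≈ 5.370 in
Excess rainfall: 7.880 − 5.370 = 2.510 in; P > Ia so Q > 0
Q: (61939/24675)² ÷ (724439/24675) = 3836439721/17875532325 in (≈ 0.215 in)

Q = 3836439721/17875532325 in ≈ 0.215 in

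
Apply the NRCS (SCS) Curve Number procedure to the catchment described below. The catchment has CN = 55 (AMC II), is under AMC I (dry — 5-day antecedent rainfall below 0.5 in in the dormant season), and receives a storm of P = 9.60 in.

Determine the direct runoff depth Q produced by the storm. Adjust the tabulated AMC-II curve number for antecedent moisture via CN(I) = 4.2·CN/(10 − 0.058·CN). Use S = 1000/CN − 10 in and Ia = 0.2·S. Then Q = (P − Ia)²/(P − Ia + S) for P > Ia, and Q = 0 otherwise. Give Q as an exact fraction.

Adjust CN=55 to AMC I: 4.2·55/(10 − 0.058·55) → 231 ÷ (681/100) = 7700/227 ≈ 33.921
Retention S: 1000/CN − 10 with CN=33.921 → S = 1500/77 ≈ 19.481 in
Ia = 0.2·(1500/77) = 300/77 in ≈ 3.896 in
Since P=9.600 > Ia=3.896: effective rainfall P−Ia = 2196/385 in
Runoff Q = (P−Ia)²/(P−Ia+S) = (5.704)²/(5.704+19.481) = 100467/77770 ≈ 1.292 in

Q = 100467/77770 in ≈ 1.292 in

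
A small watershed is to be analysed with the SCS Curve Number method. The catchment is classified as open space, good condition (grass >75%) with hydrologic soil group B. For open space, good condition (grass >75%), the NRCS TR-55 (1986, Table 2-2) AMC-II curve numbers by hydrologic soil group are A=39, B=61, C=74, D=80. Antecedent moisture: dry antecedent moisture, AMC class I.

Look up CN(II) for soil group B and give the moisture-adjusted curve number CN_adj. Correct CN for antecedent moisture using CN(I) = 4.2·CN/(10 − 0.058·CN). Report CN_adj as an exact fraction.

NRCS table: open space, good condition (grass >75%), soil group B → CN(II) = 61
Dry (AMC I): CN(I) = 4.2·61/(10 − 0.058·61) = (1281/5)/(3231/500) = 42700/1077 ≈ 39.647

CN_adj = 42700/1077 ≈ 39.647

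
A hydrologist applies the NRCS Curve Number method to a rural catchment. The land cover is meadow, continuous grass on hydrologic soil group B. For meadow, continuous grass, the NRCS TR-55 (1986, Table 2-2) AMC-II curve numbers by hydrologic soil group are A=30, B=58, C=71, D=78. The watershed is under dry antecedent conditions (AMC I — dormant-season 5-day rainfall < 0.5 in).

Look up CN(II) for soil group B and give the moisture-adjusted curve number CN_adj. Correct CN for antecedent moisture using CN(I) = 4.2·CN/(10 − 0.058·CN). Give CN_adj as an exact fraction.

NRCS table: meadow, continuous grass, soil group B → CN(II) = 58
CN(I) from CN(II)=58: (4.2·58)/(10 − 0.058·58) = 2900/79 ≈ 36.709

CN_adj = 2900/79 ≈ 36.709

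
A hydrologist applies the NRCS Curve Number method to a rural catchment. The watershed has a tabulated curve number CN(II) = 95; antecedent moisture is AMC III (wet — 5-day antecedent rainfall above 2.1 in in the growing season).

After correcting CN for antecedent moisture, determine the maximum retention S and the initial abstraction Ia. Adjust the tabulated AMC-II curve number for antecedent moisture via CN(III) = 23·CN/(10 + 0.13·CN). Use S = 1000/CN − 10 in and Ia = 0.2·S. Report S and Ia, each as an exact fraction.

S = 100/437 in ≈ 0.229 in; Ia = 20/437 in ≈ 0.046 in

Adjust CN=95 to AMC III: 23·95/(10 + 0.13·95) → 2185 ÷ (447/20) = 43700/447 ≈ 97.763
Max retention: S = 1000/(43700/447) − 10 = 100/437 in (≈ 0.229 in)
Initial abstraction Ia = S/5 = (100/437)/5 = 20/437 ≈ 0.046 in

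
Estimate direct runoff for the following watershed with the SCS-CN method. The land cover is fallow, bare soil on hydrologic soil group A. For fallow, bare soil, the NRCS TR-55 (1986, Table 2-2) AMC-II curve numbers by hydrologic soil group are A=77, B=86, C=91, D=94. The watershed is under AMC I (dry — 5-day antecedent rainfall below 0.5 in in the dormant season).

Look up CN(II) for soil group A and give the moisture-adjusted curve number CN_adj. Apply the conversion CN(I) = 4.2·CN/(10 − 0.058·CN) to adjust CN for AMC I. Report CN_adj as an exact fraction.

NRCS table: fallow, bare soil, soil group A → CN(II) = 77
CN(I) from CN(II)=77: (4.2·77)/(10 − 0.058·77) = 161700/2767 ≈ 58.439

CN_adj = 161700/2767 ≈ 58.439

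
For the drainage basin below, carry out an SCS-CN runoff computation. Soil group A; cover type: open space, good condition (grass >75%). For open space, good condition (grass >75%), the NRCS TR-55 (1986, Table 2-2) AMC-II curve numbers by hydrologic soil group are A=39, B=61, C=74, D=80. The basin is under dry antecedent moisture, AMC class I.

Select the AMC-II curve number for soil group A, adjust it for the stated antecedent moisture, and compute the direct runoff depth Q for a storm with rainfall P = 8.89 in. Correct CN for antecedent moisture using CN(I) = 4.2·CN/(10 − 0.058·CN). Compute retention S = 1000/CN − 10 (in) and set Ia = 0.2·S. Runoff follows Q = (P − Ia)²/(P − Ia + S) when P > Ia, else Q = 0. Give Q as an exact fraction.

NRCS table: open space, good condition (grass >75%), soil group A → CN(II) = 39
Dry (AMC I): CN(I) = 4.2·39/(10 − 0.058·39) = (819/5)/(3869/500) = 81900/3869 ≈ 21.168
S = 1000/(81900/3869) − 10 = 30500/819 in ≈ 37.241 in
Initial abstraction Ia = S/5 = (30500/819)/5 = 6100/819 ≈ 7.448 in
Since P=8.890 > Ia=7.448: effective rainfall P−Ia = 118091/81900 in
Q = (118091/81900)²/((118091/81900) + 30500/819) = (13945484281/6707610000)/(3168091/81900) = 13945484281/259466652900 in ≈ 0.054 in

Q = 13945484281/259466652900 in ≈ 0.054 in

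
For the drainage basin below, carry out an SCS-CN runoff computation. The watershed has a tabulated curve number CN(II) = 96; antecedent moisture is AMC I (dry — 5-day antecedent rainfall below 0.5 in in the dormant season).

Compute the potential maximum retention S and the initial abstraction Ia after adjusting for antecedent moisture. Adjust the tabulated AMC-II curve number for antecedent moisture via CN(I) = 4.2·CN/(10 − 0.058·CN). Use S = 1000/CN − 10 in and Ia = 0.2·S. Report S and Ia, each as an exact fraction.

S = 125/126 in ≈ 0.992 in; Ia = 25/126 in ≈ 0.198 in

Dry (AMC I): CN(I) = 4.2·96/(10 − 0.058·96) = (2016/5)/(554/125) = 25200/277 ≈ 90.975
Max retention: S = 1000/(25200/277) − 10 = 125/126 in (≈ 0.992 in)
Ia = 0.2·(125/126) = 25/126 in ≈ 0.198 in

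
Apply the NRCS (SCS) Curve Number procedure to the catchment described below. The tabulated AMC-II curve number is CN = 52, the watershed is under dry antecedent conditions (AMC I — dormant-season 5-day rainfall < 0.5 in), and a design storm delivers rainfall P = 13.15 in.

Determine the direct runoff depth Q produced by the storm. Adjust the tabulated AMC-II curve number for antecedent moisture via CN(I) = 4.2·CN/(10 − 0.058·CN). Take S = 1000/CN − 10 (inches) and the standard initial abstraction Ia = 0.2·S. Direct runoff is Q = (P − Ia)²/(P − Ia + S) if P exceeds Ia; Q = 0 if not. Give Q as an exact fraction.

Dry (AMC I): CN(I) = 4.2·52/(10 − 0.058·52) = (1092/5)/(873/125) = 9100/291 ≈ 31.271
Max retention: S = 1000/(9100/291) − 10 = 2000/91 in (≈ 21.978 in)
Ia = 0.2S: 0.2·21.978 = 4.396 in (exactly 400/91)
P − Ia = 13.150 − 4.396 = 15933/1820 ≈ 8.754 in (> 0, runoff occurs)
Q = (15933/1820)²/((15933/1820) + 2000/91) = (253860489/3312400)/(55933/1820) = 253860489/101798060 in ≈ 2.494 in

Q = 253860489/101798060 in ≈ 2.494 in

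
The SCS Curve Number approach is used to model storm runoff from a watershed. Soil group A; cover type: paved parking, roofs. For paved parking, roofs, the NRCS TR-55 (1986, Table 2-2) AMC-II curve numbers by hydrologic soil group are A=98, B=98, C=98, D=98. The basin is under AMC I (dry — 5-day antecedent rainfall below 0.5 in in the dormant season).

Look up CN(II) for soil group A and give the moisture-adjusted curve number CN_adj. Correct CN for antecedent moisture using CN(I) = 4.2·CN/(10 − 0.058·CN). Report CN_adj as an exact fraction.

CN_adj = 102900/1079 ≈ 95.366

NRCS table: paved parking, roofs, soil group A → CN(II) = 98
Adjust CN=98 to AMC I: 4.2·98/(10 − 0.058·98) → (2058/5) ÷ (1079/250) = 102900/1079 ≈ 95.366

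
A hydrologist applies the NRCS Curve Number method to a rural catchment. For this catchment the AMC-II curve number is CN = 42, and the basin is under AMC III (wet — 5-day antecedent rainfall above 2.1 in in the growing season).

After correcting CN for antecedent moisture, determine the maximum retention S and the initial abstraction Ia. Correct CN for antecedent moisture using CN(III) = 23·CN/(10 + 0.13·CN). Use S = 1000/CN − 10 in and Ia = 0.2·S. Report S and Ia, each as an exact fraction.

Wet (AMC III): CN(III) = 23·42/(10 + 0.13·42) = 966/(773/50) = 48300/773 ≈ 62.484
S = 1000/(48300/773) − 10 = 2900/483 in ≈ 6.004 in
Ia = 0.2·(2900/483) = 580/483 in ≈ 1.201 in

S = 2900/483 in ≈ 6.004 in; Ia = 580/483 in ≈ 1.201 in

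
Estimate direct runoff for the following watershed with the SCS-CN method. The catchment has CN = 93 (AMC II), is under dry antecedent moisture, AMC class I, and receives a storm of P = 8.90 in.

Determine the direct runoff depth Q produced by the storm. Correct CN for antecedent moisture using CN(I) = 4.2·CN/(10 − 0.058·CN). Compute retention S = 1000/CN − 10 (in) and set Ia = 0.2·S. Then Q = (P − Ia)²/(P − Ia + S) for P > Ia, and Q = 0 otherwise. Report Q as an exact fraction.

Q = 567916561/80438490 in ≈ 7.060 in

Adjust CN=93 to AMC I: 4.2·93/(10 − 0.058·93) → (1953/5) ÷ (2303/500) = 27900/329 ≈ 84.802
Retention S: 1000/CN − 10 with CN=84.802 → S = 500/279 ≈ 1.792 in
Ia = 0.2·(500/279) = 100/279 in ≈ 0.358 in
Excess rainfall: 8.900 − 0.358 = 8.542 in; P > Ia so Q > 0
Q: (23831/2790)² ÷ (28831/2790) = 567916561/80438490 in (≈ 7.060 in)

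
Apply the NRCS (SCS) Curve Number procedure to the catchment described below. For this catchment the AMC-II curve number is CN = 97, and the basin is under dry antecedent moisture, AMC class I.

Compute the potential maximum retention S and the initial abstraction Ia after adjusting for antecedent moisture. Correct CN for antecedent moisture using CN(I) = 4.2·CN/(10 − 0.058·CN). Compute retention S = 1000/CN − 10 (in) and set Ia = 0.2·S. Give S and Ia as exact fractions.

CN(I) from CN(II)=97: (4.2·97)/(10 − 0.058·97) = 67900/729 ≈ 93.141
S = 1000/(67900/729) − 10 = 500/679 in ≈ 0.736 in
Initial abstraction Ia = S/5 = (500/679)/5 = 100/679 ≈ 0.147 in

S = 500/679 in ≈ 0.736 in; Ia = 100/679 in ≈ 0.147 in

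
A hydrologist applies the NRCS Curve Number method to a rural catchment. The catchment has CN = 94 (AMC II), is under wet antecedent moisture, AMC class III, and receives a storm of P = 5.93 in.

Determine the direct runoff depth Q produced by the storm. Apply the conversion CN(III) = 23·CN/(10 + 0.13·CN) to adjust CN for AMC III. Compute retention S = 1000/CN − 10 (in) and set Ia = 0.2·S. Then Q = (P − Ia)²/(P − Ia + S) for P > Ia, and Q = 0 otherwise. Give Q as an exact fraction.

Adjust CN=94 to AMC III: 23·94/(10 + 0.13·94) → 2162 ÷ (1111/50) = 108100/1111 ≈ 97.300
Retention S: 1000/CN − 10 with CN=97.300 → S = 300/1081 ≈ 0.278 in
Ia = 0.2S: 0.2·0.278 = 0.056 in (exactly 60/1081)
P − Ia = 5.930 − 0.056 = 635033/108100 ≈ 5.874 in (> 0, runoff occurs)
Q = (635033/108100)²/((635033/108100) + 300/1081) = (403266911089/11685610000)/(665033/108100) = 403266911089/71890067300 in ≈ 5.609 in

Q = 403266911089/71890067300 in ≈ 5.609 in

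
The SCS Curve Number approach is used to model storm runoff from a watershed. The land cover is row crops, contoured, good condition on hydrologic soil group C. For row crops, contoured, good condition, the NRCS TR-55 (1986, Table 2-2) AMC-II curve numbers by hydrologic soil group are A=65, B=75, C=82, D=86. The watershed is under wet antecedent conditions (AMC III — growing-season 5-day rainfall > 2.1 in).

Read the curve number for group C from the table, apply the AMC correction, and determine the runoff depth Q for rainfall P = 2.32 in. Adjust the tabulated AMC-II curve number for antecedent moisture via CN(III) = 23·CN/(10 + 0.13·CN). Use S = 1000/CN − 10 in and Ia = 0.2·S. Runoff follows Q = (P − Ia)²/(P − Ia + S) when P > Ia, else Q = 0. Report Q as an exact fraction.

Q = 1259718818/856880525 in ≈ 1.470 in

NRCS table: row crops, contoured, good condition, soil group C → CN(II) = 82
CN(III) from CN(II)=82: (23·82)/(10 + 0.13·82) = 94300/1033 ≈ 91.288
S = 1000/(94300/1033) − 10 = 900/943 in ≈ 0.954 in
Ia = 0.2S: 0.2·0.954 = 0.191 in (exactly 180/943)
P − Ia = 2.320 − 0.191 = 50194/23575 ≈ 2.129 in (> 0, runoff occurs)
Q: (50194/23575)² ÷ (72694/23575) = 1259718818/856880525 in (≈ 1.470 in)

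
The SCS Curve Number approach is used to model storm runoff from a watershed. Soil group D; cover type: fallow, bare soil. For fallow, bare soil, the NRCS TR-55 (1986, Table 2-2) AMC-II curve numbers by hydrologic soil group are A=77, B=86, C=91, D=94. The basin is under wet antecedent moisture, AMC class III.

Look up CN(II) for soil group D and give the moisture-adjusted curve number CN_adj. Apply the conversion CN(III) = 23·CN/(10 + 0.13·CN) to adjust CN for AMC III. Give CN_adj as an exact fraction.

CN_adj = 108100/1111 ≈ 97.300

NRCS table: fallow, bare soil, soil group D → CN(II) = 94
CN(III) from CN(II)=94: (23·94)/(10 + 0.13·94) = 108100/1111 ≈ 97.300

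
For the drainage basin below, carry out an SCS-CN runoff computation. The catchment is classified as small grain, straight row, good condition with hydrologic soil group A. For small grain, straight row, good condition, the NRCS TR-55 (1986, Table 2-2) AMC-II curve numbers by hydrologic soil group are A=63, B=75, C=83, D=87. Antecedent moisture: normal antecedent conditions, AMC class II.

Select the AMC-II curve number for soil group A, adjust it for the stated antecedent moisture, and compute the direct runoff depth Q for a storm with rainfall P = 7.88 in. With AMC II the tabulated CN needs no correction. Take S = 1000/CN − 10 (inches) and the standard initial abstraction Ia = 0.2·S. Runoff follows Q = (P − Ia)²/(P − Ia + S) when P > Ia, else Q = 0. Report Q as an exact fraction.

Q = 111534721/31202325 in ≈ 3.575 in

NRCS table: small grain, straight row, good condition, soil group A → CN(II) = 63
CN(II) = 63; AMC II needs no correction.
Max retention: S = 1000/63 − 10 = 370/63 in (≈ 5.873 in)
Initial abstraction Ia = S/5 = (370/63)/5 = 74/63 ≈ 1.175 in
Excess rainfall: 7.880 − 1.175 = 6.705 in; P > Ia so Q > 0
Runoff Q = (P−Ia)²/(P−Ia+S) = (6.705)²/(6.705+5.873) = 111534721/31202325 ≈ 3.575 in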